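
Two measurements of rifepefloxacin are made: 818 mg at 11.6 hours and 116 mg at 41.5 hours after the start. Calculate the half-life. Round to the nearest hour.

Over Δt = 41.5 − 11.6 = 29.9 hours, the level fell by a factor of 818/116 ≈ 7.0517.
n = log₂(7.0517) ≈ 2.818 half-lives, so t½ = 29.9/2.818 ≈ 10.61 hours.

11 hours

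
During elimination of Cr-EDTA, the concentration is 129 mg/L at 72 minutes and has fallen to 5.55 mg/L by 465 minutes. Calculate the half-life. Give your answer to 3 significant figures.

Over Δt = 465 − 72 = 393 minutes, the level fell by a factor of 129/5.55 ≈ 23.243.
n = log₂(23.243) ≈ 4.5387 half-lives, so t½ = 393/4.5387 ≈ 86.588 minutes.

86.6 minutes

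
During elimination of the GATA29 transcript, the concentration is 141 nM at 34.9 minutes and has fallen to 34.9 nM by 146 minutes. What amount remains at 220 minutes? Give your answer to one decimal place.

Over Δt = 146 − 34.9 = 111.1 minutes, the level fell by a factor of 141/34.9 ≈ 4.0401.
n = log₂(4.0401) ≈ 2.0144 half-lives, so t½ = 111.1/2.0144 ≈ 55.153 minutes.
From t = 146 to t = 220: 34.9 × (1/2)^((220−146)/55.153) ≈ 13.77 nM.

13.8 nM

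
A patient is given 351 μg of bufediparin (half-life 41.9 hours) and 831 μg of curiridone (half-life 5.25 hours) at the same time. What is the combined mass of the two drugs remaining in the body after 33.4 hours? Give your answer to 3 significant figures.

212 μg

bufediparin: 351 × (1/2)^(33.4/41.9) = 351 × (1/2)^0.79714 ≈ 202 μg.
curiridone: 831 × (1/2)^(33.4/5.25) = 831 × (1/2)^6.3619 ≈ 10.104 μg.
Total = 202 + 10.104 ≈ 212.1 μg.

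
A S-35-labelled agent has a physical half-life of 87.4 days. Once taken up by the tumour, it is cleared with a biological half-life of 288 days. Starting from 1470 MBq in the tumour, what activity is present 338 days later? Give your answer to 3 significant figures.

44.7 MBq

1/t_eff = 1/t_phys + 1/t_biol = 1/87.4 + 1/288 = 0.014914 per day.
t_eff = 87.4 × 288 / (87.4 + 288) ≈ 67.052 days.
Remaining = 1470 × (1/2)^(338/67.052) = 1470 × (1/2)^5.0409 ≈ 44.654 MBq.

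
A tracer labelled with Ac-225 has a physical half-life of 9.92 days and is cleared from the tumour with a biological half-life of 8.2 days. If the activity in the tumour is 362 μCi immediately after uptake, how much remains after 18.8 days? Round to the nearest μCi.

20 μCi

1/t_eff = 1/t_phys + 1/t_biol = 1/9.92 + 1/8.2 = 0.22276 per day.
t_eff = 9.92 × 8.2 / (9.92 + 8.2) ≈ 4.4892 days.
Remaining = 362 × (1/2)^(18.8/4.4892) = 362 × (1/2)^4.1878 ≈ 19.863 μCi.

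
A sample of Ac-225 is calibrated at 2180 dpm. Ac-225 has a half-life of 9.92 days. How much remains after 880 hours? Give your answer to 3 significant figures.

Convert the elapsed time: 880 hours = 36.6667 days.
Number of half-lives: n = 36.6667/9.92 ≈ 3.6962.
Remaining = 2180 × (1/2)^3.6962 = 2180 × 0.077148 ≈ 168.18 dpm.

168 dpm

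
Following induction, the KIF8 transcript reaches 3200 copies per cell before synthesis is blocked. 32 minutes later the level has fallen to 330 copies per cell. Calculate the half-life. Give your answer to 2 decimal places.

A/A₀ = 330/3200 ≈ 0.10312.
n = log₂(9.697) ≈ 3.2775 half-lives elapsed in 32 minutes.
t½ = 32/3.2775 ≈ 9.7634 minutes.

9.76 minutes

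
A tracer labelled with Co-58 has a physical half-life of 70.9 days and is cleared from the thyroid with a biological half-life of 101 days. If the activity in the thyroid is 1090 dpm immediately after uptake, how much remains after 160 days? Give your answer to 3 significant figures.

76.1 dpm

1/t_eff = 1/t_phys + 1/t_biol = 1/70.9 + 1/101 = 0.024005 per day.
t_eff = 70.9 × 101 / (70.9 + 101) ≈ 41.657 days.
Remaining = 1090 × (1/2)^(160/41.657) = 1090 × (1/2)^3.8409 ≈ 76.07 dpm.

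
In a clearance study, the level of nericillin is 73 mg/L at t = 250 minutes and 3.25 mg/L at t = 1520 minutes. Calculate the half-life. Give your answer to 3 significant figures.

283 minutes

Over Δt = 1520 − 250 = 1270 minutes, the level fell by a factor of 73/3.25 ≈ 22.462.
n = log₂(22.462) ≈ 4.4894 half-lives, so t½ = 1270/4.4894 ≈ 282.89 minutes.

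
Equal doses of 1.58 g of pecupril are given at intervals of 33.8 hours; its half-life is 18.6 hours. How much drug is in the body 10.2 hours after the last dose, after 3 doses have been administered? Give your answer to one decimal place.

The 3 doses were given 77.8, 44, 10.2 hours ago.
Total = 1.58·(1/2)^(77.8/18.6) + 1.58·(1/2)^(44/18.6) + 1.58·(1/2)^(10.2/18.6)
      = 0.086998 + 0.30658 + 1.0804 ≈ 1.474 g.

1.5 g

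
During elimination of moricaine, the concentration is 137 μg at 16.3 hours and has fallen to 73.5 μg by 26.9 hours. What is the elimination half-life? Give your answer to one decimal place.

11.8 hours

Over Δt = 26.9 − 16.3 = 10.6 hours, the level fell by a factor of 137/73.5 ≈ 1.8639.
n = log₂(1.8639) ≈ 0.89836 half-lives, so t½ = 10.6/0.89836 ≈ 11.799 hours.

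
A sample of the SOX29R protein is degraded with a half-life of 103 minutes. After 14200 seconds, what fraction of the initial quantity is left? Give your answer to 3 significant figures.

0.203

14200 seconds = 236.667 minutes.
n = 236.667/103 ≈ 2.2977 half-lives.
Fraction remaining = (1/2)^2.2977 ≈ 0.20338.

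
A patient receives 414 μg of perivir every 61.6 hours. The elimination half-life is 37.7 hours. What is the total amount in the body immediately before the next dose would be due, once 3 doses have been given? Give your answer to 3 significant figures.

190 μg

The 3 doses were given 184.8, 123.2, 61.6 hours ago.
Total = 414·(1/2)^(184.8/37.7) + 414·(1/2)^(123.2/37.7) + 414·(1/2)^(61.6/37.7)
      = 13.848 + 42.98 + 133.39 ≈ 190.22 μg.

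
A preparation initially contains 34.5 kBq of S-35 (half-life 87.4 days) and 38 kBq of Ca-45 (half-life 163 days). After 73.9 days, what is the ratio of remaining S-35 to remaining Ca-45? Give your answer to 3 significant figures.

S-35: 34.5 × (1/2)^(73.9/87.4) = 34.5 × (1/2)^0.84554 ≈ 19.199 kBq.
Ca-45: 38 × (1/2)^(73.9/163) = 38 × (1/2)^0.45337 ≈ 27.753 kBq.
Ratio ≈ 19.199 / 27.753 ≈ 0.6918.

0.692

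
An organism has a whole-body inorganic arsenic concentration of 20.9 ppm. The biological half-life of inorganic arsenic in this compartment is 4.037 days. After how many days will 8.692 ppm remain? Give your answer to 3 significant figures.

5.11 days

Fraction remaining = 8.692/20.9 ≈ 0.41589.
n = log₂(20.9/8.692) = ln(2.4045)/ln 2 ≈ 1.2657 half-lives.
t = n × t½ = 1.2657 × 4.037 ≈ 5.1098 days.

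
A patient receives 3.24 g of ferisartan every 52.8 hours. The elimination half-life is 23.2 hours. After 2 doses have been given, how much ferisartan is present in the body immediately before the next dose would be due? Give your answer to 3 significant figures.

The 2 doses were given 105.6, 52.8 hours ago.
Total = 3.24·(1/2)^(105.6/23.2) + 3.24·(1/2)^(52.8/23.2)
      = 0.13815 + 0.66902 ≈ 0.80717 g.

0.807 g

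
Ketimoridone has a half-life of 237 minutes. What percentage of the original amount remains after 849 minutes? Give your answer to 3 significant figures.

n = 849/237 ≈ 3.5823 half-lives.
Fraction remaining = (1/2)^3.5823 ≈ 0.083489, i.e. 8.3489%.

8.35%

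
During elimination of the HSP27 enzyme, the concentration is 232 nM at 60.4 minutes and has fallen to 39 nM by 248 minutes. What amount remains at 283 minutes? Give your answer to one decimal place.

Over Δt = 248 − 60.4 = 187.6 minutes, the level fell by a factor of 232/39 ≈ 5.9487.
n = log₂(5.9487) ≈ 2.5726 half-lives, so t½ = 187.6/2.5726 ≈ 72.923 minutes.
From t = 248 to t = 283: 39 × (1/2)^((283−248)/72.923) ≈ 27.963 nM.

28.0 nM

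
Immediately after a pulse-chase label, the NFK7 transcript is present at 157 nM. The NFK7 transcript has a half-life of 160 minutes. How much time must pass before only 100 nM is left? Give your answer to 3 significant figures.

104 minutes

Fraction remaining = 100/157 ≈ 0.63694.
n = log₂(157/100) = ln(1.57)/ln 2 ≈ 0.65076 half-lives.
t = n × t½ = 0.65076 × 160 ≈ 104.12 minutes.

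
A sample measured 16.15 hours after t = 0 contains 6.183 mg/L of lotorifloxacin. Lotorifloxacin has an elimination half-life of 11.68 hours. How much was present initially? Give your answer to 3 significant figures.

16.1 mg/L

Number of half-lives elapsed: n = 16.15/11.68 ≈ 1.3827.
A₀ = A × 2^n = 6.183 × 2^1.3827 = 6.183 × 2.6076 ≈ 16.123 mg/L.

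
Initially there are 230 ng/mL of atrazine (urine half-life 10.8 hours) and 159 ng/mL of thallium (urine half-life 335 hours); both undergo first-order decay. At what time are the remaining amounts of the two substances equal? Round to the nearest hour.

6 hours

Set 230·(1/2)^(t/10.8) = 159·(1/2)^(t/335).
Taking log₂: log₂(230/159) = t·(1/10.8 − 1/335).
log₂(1.4465) = 0.53261; 1/10.8 − 1/335 = 0.089608.
t = 0.53261 / 0.089608 ≈ 5.9438 hours.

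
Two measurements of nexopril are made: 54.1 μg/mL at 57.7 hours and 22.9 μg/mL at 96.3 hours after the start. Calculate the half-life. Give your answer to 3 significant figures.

Over Δt = 96.3 − 57.7 = 38.6 hours, the level fell by a factor of 54.1/22.9 ≈ 2.3624.
n = log₂(2.3624) ≈ 1.2403 half-lives, so t½ = 38.6/1.2403 ≈ 31.122 hours.

31.1 hours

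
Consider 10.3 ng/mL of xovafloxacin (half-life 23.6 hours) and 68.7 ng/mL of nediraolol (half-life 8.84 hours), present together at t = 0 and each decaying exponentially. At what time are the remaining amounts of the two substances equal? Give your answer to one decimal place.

38.7 hours

Set 10.3·(1/2)^(t/23.6) = 68.7·(1/2)^(t/8.84).
Taking log₂: log₂(10.3/68.7) = t·(1/23.6 − 1/8.84).
log₂(0.14993) = -2.7377; 1/23.6 − 1/8.84 = -0.070749.
t = -2.7377 / -0.070749 ≈ 38.695 hours.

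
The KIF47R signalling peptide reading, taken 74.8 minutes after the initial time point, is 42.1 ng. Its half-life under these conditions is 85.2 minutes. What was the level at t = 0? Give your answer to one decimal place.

77.4 ng

Number of half-lives elapsed: n = 74.8/85.2 ≈ 0.87793.
A₀ = A × 2^n = 42.1 × 2^0.87793 = 42.1 × 1.8377 ≈ 77.369 ng.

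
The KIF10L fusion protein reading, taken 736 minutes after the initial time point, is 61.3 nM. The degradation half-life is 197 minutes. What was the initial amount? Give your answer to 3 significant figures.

817 nM

Number of half-lives elapsed: n = 736/197 ≈ 3.736.
A₀ = A × 2^n = 61.3 × 2^3.736 = 61.3 × 13.325 ≈ 816.81 nM.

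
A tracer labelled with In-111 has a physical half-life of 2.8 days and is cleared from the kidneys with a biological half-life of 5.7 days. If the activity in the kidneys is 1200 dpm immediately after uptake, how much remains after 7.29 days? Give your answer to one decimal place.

1/t_eff = 1/t_phys + 1/t_biol = 1/2.8 + 1/5.7 = 0.53258 per day.
t_eff = 2.8 × 5.7 / (2.8 + 5.7) ≈ 1.8776 days.
Remaining = 1200 × (1/2)^(7.29/1.8776) = 1200 × (1/2)^3.8825 ≈ 81.363 dpm.

81.4 dpm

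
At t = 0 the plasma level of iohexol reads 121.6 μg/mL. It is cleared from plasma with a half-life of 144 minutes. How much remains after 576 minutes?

7.6 μg/mL

Elapsed time is 4 half-lives (576/144).
Each half-life halves the amount: 121.6 × (1/2)^4 = 121.6/16 = 7.6 μg/mL.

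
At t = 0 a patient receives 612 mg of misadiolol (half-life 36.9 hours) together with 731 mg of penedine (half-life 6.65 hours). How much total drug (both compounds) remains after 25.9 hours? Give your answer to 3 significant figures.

misadiolol: 612 × (1/2)^(25.9/36.9) = 612 × (1/2)^0.7019 ≈ 376.24 mg.
penedine: 731 × (1/2)^(25.9/6.65) = 731 × (1/2)^3.8947 ≈ 49.146 mg.
Total = 376.24 + 49.146 ≈ 425.38 mg.

425 mg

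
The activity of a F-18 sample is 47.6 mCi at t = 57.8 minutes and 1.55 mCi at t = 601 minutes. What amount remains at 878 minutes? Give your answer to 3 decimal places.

Over Δt = 601 − 57.8 = 543.2 minutes, the level fell by a factor of 47.6/1.55 ≈ 30.71.
n = log₂(30.71) ≈ 4.9406 half-lives, so t½ = 543.2/4.9406 ≈ 109.95 minutes.
From t = 601 to t = 878: 1.55 × (1/2)^((878−601)/109.95) ≈ 0.27034 mCi.

0.270 mCi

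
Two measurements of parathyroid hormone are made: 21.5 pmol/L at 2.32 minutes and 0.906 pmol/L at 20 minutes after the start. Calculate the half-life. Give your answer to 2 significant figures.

Over Δt = 20 − 2.32 = 17.68 minutes, the level fell by a factor of 21.5/0.906 ≈ 23.731.
n = log₂(23.731) ≈ 4.5687 half-lives, so t½ = 17.68/4.5687 ≈ 3.8698 minutes.

3.9 minutes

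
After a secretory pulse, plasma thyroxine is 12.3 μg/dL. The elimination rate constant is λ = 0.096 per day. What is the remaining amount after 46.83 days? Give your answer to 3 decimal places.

t½ = ln 2 / λ = 0.69315 / 0.096 ≈ 7.2203 days.
Number of half-lives: n = 46.83/7.2203 ≈ 6.4859.
Remaining = 12.3 × (1/2)^6.4859 = 12.3 × 0.011157 ≈ 0.13723 μg/dL.

0.137 μg/dL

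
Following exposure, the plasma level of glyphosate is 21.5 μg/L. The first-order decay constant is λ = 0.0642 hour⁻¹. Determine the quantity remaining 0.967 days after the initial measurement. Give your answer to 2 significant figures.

t½ = ln 2 / λ = 0.69315 / 0.0642 ≈ 10.797 hours.
Convert the elapsed time: 0.967 days = 23.208 hours.
Number of half-lives: n = 23.208/10.797 ≈ 2.1495.
Remaining = 21.5 × (1/2)^2.1495 = 21.5 × 0.22538 ≈ 4.8457 μg/L.

4.8 μg/L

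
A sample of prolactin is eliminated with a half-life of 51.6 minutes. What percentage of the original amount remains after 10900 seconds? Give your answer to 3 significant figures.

10900 seconds = 181.667 minutes.
n = 181.667/51.6 ≈ 3.5207 half-lives.
Fraction remaining = (1/2)^3.5207 ≈ 0.087131, i.e. 8.7131%.

8.71%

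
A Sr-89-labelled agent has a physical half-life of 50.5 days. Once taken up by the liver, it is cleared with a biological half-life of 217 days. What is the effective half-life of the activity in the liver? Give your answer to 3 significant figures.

41.0 days

1/t_eff = 1/t_phys + 1/t_biol = 1/50.5 + 1/217 = 0.02441 per day.
t_eff = 50.5 × 217 / (50.5 + 217) ≈ 40.966 days.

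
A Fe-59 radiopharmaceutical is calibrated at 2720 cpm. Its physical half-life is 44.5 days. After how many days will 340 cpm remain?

133.5 days

340/2720 = 1/8, so 3 half-lives have elapsed.
t = 3 × 44.5 = 133.5 days.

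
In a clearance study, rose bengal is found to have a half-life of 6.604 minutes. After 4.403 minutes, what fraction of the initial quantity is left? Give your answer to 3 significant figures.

n = 4.403/6.604 ≈ 0.66672 half-lives.
Fraction remaining = (1/2)^0.66672 ≈ 0.62994.

0.630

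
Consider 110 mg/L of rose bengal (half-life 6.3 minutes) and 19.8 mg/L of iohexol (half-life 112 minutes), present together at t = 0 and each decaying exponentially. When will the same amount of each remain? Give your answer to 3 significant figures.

16.5 minutes

Set 110·(1/2)^(t/6.3) = 19.8·(1/2)^(t/112).
Taking log₂: log₂(110/19.8) = t·(1/6.3 − 1/112).
log₂(5.5556) = 2.4739; 1/6.3 − 1/112 = 0.1498.
t = 2.4739 / 0.1498 ≈ 16.515 minutes.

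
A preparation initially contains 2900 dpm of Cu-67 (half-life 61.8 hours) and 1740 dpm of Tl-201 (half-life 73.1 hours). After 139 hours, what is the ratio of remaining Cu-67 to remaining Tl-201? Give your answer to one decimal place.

1.3

Cu-67: 2900 × (1/2)^(139/61.8) = 2900 × (1/2)^2.2492 ≈ 609.99 dpm.
Tl-201: 1740 × (1/2)^(139/73.1) = 1740 × (1/2)^1.9015 ≈ 465.74 dpm.
Ratio ≈ 609.99 / 465.74 ≈ 1.3097.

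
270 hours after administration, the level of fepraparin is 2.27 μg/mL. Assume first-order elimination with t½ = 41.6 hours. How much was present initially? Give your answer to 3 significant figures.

204 μg/mL

Number of half-lives elapsed: n = 270/41.6 ≈ 6.4904.
A₀ = A × 2^n = 2.27 × 2^6.4904 = 2.27 × 89.908 ≈ 204.09 μg/mL.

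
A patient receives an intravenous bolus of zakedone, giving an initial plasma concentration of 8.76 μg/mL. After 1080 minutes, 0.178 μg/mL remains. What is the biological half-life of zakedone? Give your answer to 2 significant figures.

A/A₀ = 0.178/8.76 ≈ 0.02032.
n = log₂(49.213) ≈ 5.621 half-lives elapsed in 1080 minutes.
t½ = 1080/5.621 ≈ 192.14 minutes.

190 minutes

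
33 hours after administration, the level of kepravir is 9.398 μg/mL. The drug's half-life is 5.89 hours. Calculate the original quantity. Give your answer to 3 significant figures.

Number of half-lives elapsed: n = 33/5.89 ≈ 5.6027.
A₀ = A × 2^n = 9.398 × 2^5.6027 = 9.398 × 48.594 ≈ 456.69 μg/mL.

457 μg/mL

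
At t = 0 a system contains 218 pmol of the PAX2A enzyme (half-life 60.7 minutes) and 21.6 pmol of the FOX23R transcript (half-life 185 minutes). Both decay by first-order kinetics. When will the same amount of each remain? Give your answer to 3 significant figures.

Set 218·(1/2)^(t/60.7) = 21.6·(1/2)^(t/185).
Taking log₂: log₂(218/21.6) = t·(1/60.7 − 1/185).
log₂(10.093) = 3.3352; 1/60.7 − 1/185 = 0.011069.
t = 3.3352 / 0.011069 ≈ 301.31 minutes.

301 minutes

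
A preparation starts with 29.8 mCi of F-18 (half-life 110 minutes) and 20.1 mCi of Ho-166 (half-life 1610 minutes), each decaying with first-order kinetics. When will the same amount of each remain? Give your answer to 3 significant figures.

Set 29.8·(1/2)^(t/110) = 20.1·(1/2)^(t/1610).
Taking log₂: log₂(29.8/20.1) = t·(1/110 − 1/1610).
log₂(1.4826) = 0.56812; 1/110 − 1/1610 = 0.0084698.
t = 0.56812 / 0.0084698 ≈ 67.076 minutes.

67.1 minutes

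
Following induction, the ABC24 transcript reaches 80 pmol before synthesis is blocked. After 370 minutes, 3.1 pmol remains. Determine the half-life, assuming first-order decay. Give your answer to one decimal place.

A/A₀ = 3.1/80 ≈ 0.03875.
n = log₂(25.806) ≈ 4.6897 half-lives elapsed in 370 minutes.
t½ = 370/4.6897 ≈ 78.897 minutes.

78.9 minutes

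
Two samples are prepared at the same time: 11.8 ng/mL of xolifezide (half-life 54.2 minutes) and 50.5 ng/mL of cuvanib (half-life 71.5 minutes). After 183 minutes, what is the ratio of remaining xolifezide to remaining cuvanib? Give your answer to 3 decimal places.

xolifezide: 11.8 × (1/2)^(183/54.2) = 11.8 × (1/2)^3.3764 ≈ 1.1363 ng/mL.
cuvanib: 50.5 × (1/2)^(183/71.5) = 50.5 × (1/2)^2.5594 ≈ 8.5669 ng/mL.
Ratio ≈ 1.1363 / 8.5669 ≈ 0.13264.

0.133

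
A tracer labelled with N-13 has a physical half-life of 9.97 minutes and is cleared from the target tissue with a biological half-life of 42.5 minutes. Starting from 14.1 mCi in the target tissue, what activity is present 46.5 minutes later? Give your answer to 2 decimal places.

0.26 mCi

1/t_eff = 1/t_phys + 1/t_biol = 1/9.97 + 1/42.5 = 0.12383 per minute.
t_eff = 9.97 × 42.5 / (9.97 + 42.5) ≈ 8.0756 minutes.
Remaining = 14.1 × (1/2)^(46.5/8.0756) = 14.1 × (1/2)^5.7581 ≈ 0.26053 mCi.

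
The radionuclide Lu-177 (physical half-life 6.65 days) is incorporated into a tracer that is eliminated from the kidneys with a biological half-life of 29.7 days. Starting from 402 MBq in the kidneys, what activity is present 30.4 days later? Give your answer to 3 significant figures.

1/t_eff = 1/t_phys + 1/t_biol = 1/6.65 + 1/29.7 = 0.18405 per day.
t_eff = 6.65 × 29.7 / (6.65 + 29.7) ≈ 5.4334 days.
Remaining = 402 × (1/2)^(30.4/5.4334) = 402 × (1/2)^5.595 ≈ 8.3169 MBq.

8.32 MBq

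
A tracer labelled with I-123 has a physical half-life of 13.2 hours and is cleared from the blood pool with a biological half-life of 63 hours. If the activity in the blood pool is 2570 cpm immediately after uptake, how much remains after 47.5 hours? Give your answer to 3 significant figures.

126 cpm

1/t_eff = 1/t_phys + 1/t_biol = 1/13.2 + 1/63 = 0.091631 per hour.
t_eff = 13.2 × 63 / (13.2 + 63) ≈ 10.913 hours.
Remaining = 2570 × (1/2)^(47.5/10.913) = 2570 × (1/2)^4.3525 ≈ 125.81 cpm.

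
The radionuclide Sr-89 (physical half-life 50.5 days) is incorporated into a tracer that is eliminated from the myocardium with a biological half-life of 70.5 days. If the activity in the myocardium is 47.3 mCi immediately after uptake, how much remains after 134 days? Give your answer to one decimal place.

1/t_eff = 1/t_phys + 1/t_biol = 1/50.5 + 1/70.5 = 0.033986 per day.
t_eff = 50.5 × 70.5 / (50.5 + 70.5) ≈ 29.424 days.
Remaining = 47.3 × (1/2)^(134/29.424) = 47.3 × (1/2)^4.5542 ≈ 2.0133 mCi.

2.0 mCi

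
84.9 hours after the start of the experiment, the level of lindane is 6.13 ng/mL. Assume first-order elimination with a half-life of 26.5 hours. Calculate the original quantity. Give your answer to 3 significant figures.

56.5 ng/mL

Number of half-lives elapsed: n = 84.9/26.5 ≈ 3.2038.
A₀ = A × 2^n = 6.13 × 2^3.2038 = 6.13 × 9.2137 ≈ 56.48 ng/mL.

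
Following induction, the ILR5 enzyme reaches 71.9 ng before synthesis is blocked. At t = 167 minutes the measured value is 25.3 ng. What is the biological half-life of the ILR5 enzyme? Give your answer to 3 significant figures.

A/A₀ = 25.3/71.9 ≈ 0.35188.
n = log₂(2.8419) ≈ 1.5069 half-lives elapsed in 167 minutes.
t½ = 167/1.5069 ≈ 110.83 minutes.

111 minutes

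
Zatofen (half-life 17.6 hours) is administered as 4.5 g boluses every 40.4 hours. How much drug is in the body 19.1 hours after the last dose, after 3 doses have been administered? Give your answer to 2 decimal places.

2.64 g

The 3 doses were given 99.9, 59.5, 19.1 hours ago.
Total = 4.5·(1/2)^(99.9/17.6) + 4.5·(1/2)^(59.5/17.6) + 4.5·(1/2)^(19.1/17.6)
      = 0.088009 + 0.43204 + 2.1209 ≈ 2.641 g.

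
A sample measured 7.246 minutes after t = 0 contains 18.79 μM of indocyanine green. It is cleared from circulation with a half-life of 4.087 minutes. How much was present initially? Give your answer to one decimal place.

Number of half-lives elapsed: n = 7.246/4.087 ≈ 1.7729.
A₀ = A × 2^n = 18.79 × 2^1.7729 = 18.79 × 3.4175 ≈ 64.215 μM.

64.2 μM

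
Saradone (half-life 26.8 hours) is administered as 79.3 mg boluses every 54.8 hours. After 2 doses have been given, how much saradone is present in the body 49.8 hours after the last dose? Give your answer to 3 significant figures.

27.2 mg

The 2 doses were given 104.6, 49.8 hours ago.
Total = 79.3·(1/2)^(104.6/26.8) + 79.3·(1/2)^(49.8/26.8)
      = 5.301 + 21.872 ≈ 27.173 mg.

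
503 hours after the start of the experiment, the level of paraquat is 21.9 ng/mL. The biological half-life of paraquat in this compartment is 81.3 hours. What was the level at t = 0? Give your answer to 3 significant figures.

Number of half-lives elapsed: n = 503/81.3 ≈ 6.187.
A₀ = A × 2^n = 21.9 × 2^6.187 = 21.9 × 72.855 ≈ 1595.5 ng/mL.

1600 ng/mL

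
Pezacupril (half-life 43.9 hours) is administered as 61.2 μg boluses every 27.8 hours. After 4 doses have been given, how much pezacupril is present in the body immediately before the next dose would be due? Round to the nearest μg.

92 μg

The 4 doses were given 111.2, 83.4, 55.6, 27.8 hours ago.
Total = 61.2·(1/2)^(111.2/43.9) + 61.2·(1/2)^(83.4/43.9) + 61.2·(1/2)^(55.6/43.9) + 61.2·(1/2)^(27.8/43.9)
      = 10.574 + 16.401 + 25.439 + 39.457 ≈ 91.87 μg.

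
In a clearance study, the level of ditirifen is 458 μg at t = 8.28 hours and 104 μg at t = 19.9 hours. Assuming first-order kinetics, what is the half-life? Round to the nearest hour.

Over Δt = 19.9 − 8.28 = 11.62 hours, the level fell by a factor of 458/104 ≈ 4.4038.
n = log₂(4.4038) ≈ 2.1388 half-lives, so t½ = 11.62/2.1388 ≈ 5.433 hours.

5 hours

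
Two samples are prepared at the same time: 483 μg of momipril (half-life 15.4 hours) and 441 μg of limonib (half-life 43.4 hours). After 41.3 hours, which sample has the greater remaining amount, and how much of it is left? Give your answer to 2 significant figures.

limonib, 230 μg

momipril: 483 × (1/2)^2.6818 ≈ 75.273 μg.
limonib: 441 × (1/2)^0.95161 ≈ 228.02 μg.
Limonib has more remaining, at ≈ 228.02 μg.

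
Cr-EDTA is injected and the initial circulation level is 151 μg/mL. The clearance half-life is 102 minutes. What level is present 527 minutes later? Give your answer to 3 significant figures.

Number of half-lives: n = 527/102 ≈ 5.1667.
Remaining = 151 × (1/2)^5.1667 = 151 × 0.027841 ≈ 4.2039 μg/mL.

4.20 μg/mL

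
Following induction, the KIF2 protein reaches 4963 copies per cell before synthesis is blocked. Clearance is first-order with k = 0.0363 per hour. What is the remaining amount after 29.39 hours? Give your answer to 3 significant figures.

t½ = ln 2 / k = 0.69315 / 0.0363 ≈ 19.095 hours.
Number of half-lives: n = 29.39/19.095 ≈ 1.5391.
Remaining = 4963 × (1/2)^1.5391 = 4963 × 0.34409 ≈ 1707.7 copies per cell.

1710 copies per cell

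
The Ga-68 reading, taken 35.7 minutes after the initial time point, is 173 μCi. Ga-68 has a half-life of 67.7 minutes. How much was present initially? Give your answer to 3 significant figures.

Number of half-lives elapsed: n = 35.7/67.7 ≈ 0.52733.
A₀ = A × 2^n = 173 × 2^0.52733 = 173 × 1.4413 ≈ 249.34 μCi.

249 μCi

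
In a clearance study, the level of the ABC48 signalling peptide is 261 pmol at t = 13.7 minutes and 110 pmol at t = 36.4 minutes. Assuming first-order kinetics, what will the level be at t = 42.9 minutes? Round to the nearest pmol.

86 pmol

Over Δt = 36.4 − 13.7 = 22.7 minutes, the level fell by a factor of 261/110 ≈ 2.3727.
n = log₂(2.3727) ≈ 1.2465 half-lives, so t½ = 22.7/1.2465 ≈ 18.21 minutes.
From t = 36.4 to t = 42.9: 110 × (1/2)^((42.9−36.4)/18.21) ≈ 85.89 pmol.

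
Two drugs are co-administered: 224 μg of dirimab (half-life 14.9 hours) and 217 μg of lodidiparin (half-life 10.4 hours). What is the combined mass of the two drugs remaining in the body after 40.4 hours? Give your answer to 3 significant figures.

dirimab: 224 × (1/2)^(40.4/14.9) = 224 × (1/2)^2.7114 ≈ 34.201 μg.
lodidiparin: 217 × (1/2)^(40.4/10.4) = 217 × (1/2)^3.8846 ≈ 14.692 μg.
Total = 34.201 + 14.692 ≈ 48.892 μg.

48.9 μg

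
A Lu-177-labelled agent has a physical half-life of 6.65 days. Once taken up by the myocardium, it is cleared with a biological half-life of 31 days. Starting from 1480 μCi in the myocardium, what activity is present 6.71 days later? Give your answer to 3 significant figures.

1/t_eff = 1/t_phys + 1/t_biol = 1/6.65 + 1/31 = 0.18263 per day.
t_eff = 6.65 × 31 / (6.65 + 31) ≈ 5.4754 days.
Remaining = 1480 × (1/2)^(6.71/5.4754) = 1480 × (1/2)^1.2255 ≈ 632.93 μCi.

633 μCi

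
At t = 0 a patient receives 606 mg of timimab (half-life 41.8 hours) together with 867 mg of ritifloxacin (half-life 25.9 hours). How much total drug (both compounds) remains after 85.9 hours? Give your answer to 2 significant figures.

230 mg

timimab: 606 × (1/2)^(85.9/41.8) = 606 × (1/2)^2.055 ≈ 145.83 mg.
ritifloxacin: 867 × (1/2)^(85.9/25.9) = 867 × (1/2)^3.3166 ≈ 87.021 mg.
Total = 145.83 + 87.021 ≈ 232.85 mg.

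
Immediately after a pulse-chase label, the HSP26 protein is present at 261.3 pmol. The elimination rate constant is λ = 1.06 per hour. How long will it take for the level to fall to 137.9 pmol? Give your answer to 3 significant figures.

0.603 hours

t½ = ln 2 / λ = 0.69315 / 1.06 ≈ 0.65391 hours.
Fraction remaining = 137.9/261.3 ≈ 0.52775.
n = log₂(261.3/137.9) = ln(1.8949)/ln 2 ≈ 0.92208 half-lives.
t = n × t½ = 0.92208 × 0.65391 ≈ 0.60296 hours.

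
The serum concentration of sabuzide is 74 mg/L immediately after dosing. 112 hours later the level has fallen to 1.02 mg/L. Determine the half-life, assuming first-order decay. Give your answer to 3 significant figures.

A/A₀ = 1.02/74 ≈ 0.013784.
n = log₂(72.549) ≈ 6.1809 half-lives elapsed in 112 hours.
t½ = 112/6.1809 ≈ 18.12 hours.

18.1 hours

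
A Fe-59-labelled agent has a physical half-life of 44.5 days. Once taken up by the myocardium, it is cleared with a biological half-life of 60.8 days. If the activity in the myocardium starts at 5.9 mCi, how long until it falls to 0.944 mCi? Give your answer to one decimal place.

1/t_eff = 1/t_phys + 1/t_biol = 1/44.5 + 1/60.8 = 0.038919 per day.
t_eff = 44.5 × 60.8 / (44.5 + 60.8) ≈ 25.694 days.
n = log₂(5.9/0.944) ≈ 2.6439; t = 2.6439 × 25.694 ≈ 67.932 days.

67.9 days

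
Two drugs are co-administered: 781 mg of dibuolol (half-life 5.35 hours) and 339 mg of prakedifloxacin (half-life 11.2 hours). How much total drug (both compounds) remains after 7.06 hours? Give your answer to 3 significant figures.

dibuolol: 781 × (1/2)^(7.06/5.35) = 781 × (1/2)^1.3196 ≈ 312.9 mg.
prakedifloxacin: 339 × (1/2)^(7.06/11.2) = 339 × (1/2)^0.63036 ≈ 219 mg.
Total = 312.9 + 219 ≈ 531.9 mg.

532 mg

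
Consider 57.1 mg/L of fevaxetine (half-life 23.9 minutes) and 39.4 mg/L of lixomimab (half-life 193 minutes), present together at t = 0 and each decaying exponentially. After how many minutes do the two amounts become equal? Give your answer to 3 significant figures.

Set 57.1·(1/2)^(t/23.9) = 39.4·(1/2)^(t/193).
Taking log₂: log₂(57.1/39.4) = t·(1/23.9 − 1/193).
log₂(1.4492) = 0.5353; 1/23.9 − 1/193 = 0.03666.
t = 0.5353 / 0.03666 ≈ 14.602 minutes.

14.6 minutes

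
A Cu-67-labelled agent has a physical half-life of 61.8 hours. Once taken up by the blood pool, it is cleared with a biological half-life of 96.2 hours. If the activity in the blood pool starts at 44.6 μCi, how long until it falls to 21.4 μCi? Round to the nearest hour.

40 hours

1/t_eff = 1/t_phys + 1/t_biol = 1/61.8 + 1/96.2 = 0.026576 per hour.
t_eff = 61.8 × 96.2 / (61.8 + 96.2) ≈ 37.628 hours.
n = log₂(44.6/21.4) ≈ 1.0594; t = 1.0594 × 37.628 ≈ 39.864 hours.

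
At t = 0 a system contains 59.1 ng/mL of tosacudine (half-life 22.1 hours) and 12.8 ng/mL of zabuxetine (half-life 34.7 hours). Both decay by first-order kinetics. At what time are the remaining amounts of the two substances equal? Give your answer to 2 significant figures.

130 hours

Set 59.1·(1/2)^(t/22.1) = 12.8·(1/2)^(t/34.7).
Taking log₂: log₂(59.1/12.8) = t·(1/22.1 − 1/34.7).
log₂(4.6172) = 2.207; 1/22.1 − 1/34.7 = 0.01643.
t = 2.207 / 0.01643 ≈ 134.32 hours.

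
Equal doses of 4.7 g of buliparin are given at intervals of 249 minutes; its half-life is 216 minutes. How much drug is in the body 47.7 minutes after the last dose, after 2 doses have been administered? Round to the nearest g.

The 2 doses were given 296.7, 47.7 minutes ago.
Total = 4.7·(1/2)^(296.7/216) + 4.7·(1/2)^(47.7/216)
      = 1.8138 + 4.0329 ≈ 5.8468 g.

6 g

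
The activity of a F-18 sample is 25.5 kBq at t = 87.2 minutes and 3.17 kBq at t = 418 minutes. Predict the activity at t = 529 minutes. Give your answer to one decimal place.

Over Δt = 418 − 87.2 = 330.8 minutes, the level fell by a factor of 25.5/3.17 ≈ 8.0442.
n = log₂(8.0442) ≈ 3.0079 half-lives, so t½ = 330.8/3.0079 ≈ 109.98 minutes.
From t = 418 to t = 529: 3.17 × (1/2)^((529−418)/109.98) ≈ 1.5748 kBq.

1.6 kBq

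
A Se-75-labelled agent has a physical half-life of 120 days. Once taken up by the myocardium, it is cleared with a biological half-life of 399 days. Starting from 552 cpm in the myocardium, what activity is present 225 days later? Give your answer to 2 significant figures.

1/t_eff = 1/t_phys + 1/t_biol = 1/120 + 1/399 = 0.01084 per day.
t_eff = 120 × 399 / (120 + 399) ≈ 92.254 days.
Remaining = 552 × (1/2)^(225/92.254) = 552 × (1/2)^2.4389 ≈ 101.8 cpm.

100 cpm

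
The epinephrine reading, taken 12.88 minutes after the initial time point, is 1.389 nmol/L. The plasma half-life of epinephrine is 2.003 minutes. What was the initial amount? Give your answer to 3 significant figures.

Number of half-lives elapsed: n = 12.88/2.003 ≈ 6.4304.
A₀ = A × 2^n = 1.389 × 2^6.4304 = 1.389 × 86.244 ≈ 119.79 nmol/L.

120 nmol/L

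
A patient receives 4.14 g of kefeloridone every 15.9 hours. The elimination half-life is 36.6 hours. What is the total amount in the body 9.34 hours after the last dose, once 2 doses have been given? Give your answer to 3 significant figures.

The 2 doses were given 25.24, 9.34 hours ago.
Total = 4.14·(1/2)^(25.24/36.6) + 4.14·(1/2)^(9.34/36.6)
      = 2.5669 + 3.4688 ≈ 6.0357 g.

6.04 g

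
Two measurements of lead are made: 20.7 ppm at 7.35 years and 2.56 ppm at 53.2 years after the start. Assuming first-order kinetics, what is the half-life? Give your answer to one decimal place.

15.2 years

Over Δt = 53.2 − 7.35 = 45.85 years, the level fell by a factor of 20.7/2.56 ≈ 8.0859.
n = log₂(8.0859) ≈ 3.0154 half-lives, so t½ = 45.85/3.0154 ≈ 15.205 years.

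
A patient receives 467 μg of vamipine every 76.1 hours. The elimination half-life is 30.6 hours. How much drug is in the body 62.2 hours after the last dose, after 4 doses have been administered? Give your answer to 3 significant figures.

139 μg

The 4 doses were given 290.5, 214.4, 138.3, 62.2 hours ago.
Total = 467·(1/2)^(290.5/30.6) + 467·(1/2)^(214.4/30.6) + 467·(1/2)^(138.3/30.6) + 467·(1/2)^(62.2/30.6)
      = 0.64789 + 3.6319 + 20.36 + 114.14 ≈ 138.78 μg.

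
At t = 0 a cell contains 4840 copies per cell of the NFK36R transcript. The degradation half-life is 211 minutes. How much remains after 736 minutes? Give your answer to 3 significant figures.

431 copies per cell

Number of half-lives: n = 736/211 ≈ 3.4882.
Remaining = 4840 × (1/2)^3.4882 = 4840 × 0.089117 ≈ 431.33 copies per cell.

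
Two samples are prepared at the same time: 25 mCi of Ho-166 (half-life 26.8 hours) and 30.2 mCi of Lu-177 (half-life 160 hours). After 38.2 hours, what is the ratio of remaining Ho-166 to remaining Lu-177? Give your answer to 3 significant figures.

Ho-166: 25 × (1/2)^(38.2/26.8) = 25 × (1/2)^1.4254 ≈ 9.3081 mCi.
Lu-177: 30.2 × (1/2)^(38.2/160) = 30.2 × (1/2)^0.23875 ≈ 25.594 mCi.
Ratio ≈ 9.3081 / 25.594 ≈ 0.36368.

0.364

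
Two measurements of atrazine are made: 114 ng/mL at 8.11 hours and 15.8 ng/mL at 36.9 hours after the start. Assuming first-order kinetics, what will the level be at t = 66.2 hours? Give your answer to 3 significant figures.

2.11 ng/mL

Over Δt = 36.9 − 8.11 = 28.79 hours, the level fell by a factor of 114/15.8 ≈ 7.2152.
n = log₂(7.2152) ≈ 2.851 half-lives, so t½ = 28.79/2.851 ≈ 10.098 hours.
From t = 36.9 to t = 66.2: 15.8 × (1/2)^((66.2−36.9)/10.098) ≈ 2.1145 ng/mL.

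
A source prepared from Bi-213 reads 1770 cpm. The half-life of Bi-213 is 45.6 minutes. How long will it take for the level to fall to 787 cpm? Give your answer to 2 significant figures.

Fraction remaining = 787/1770 ≈ 0.44463.
n = log₂(1770/787) = ln(2.249)/ln 2 ≈ 1.1693 half-lives.
t = n × t½ = 1.1693 × 45.6 ≈ 53.321 minutes.

53 minutes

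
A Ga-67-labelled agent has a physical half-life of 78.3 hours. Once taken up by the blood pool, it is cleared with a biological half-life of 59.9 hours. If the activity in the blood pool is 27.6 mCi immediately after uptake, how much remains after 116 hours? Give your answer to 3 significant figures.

2.58 mCi

1/t_eff = 1/t_phys + 1/t_biol = 1/78.3 + 1/59.9 = 0.029466 per hour.
t_eff = 78.3 × 59.9 / (78.3 + 59.9) ≈ 33.938 hours.
Remaining = 27.6 × (1/2)^(116/33.938) = 27.6 × (1/2)^3.418 ≈ 2.5821 mCi.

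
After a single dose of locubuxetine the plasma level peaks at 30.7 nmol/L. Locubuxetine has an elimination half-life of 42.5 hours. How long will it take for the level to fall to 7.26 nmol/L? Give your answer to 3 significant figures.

88.4 hours

Fraction remaining = 7.26/30.7 ≈ 0.23648.
n = log₂(30.7/7.26) = ln(4.2287)/ln 2 ≈ 2.0802 half-lives.
t = n × t½ = 2.0802 × 42.5 ≈ 88.408 hours.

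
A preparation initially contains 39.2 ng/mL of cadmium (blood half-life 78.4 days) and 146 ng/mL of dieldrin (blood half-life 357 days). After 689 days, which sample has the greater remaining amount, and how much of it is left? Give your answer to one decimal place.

cadmium: 39.2 × (1/2)^8.7883 ≈ 0.088665 ng/mL.
dieldrin: 146 × (1/2)^1.93 ≈ 38.315 ng/mL.
Dieldrin has more remaining, at ≈ 38.315 ng/mL.

dieldrin, 38.3 ng/mL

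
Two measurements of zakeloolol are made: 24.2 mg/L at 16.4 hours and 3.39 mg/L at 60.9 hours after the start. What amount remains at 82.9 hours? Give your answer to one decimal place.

1.3 mg/L

Over Δt = 60.9 − 16.4 = 44.5 hours, the level fell by a factor of 24.2/3.39 ≈ 7.1386.
n = log₂(7.1386) ≈ 2.8356 half-lives, so t½ = 44.5/2.8356 ≈ 15.693 hours.
From t = 60.9 to t = 82.9: 3.39 × (1/2)^((82.9−60.9)/15.693) ≈ 1.2829 mg/L.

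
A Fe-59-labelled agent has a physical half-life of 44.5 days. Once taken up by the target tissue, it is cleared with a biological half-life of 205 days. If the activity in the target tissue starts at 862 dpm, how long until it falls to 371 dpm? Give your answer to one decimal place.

1/t_eff = 1/t_phys + 1/t_biol = 1/44.5 + 1/205 = 0.02735 per day.
t_eff = 44.5 × 205 / (44.5 + 205) ≈ 36.563 days.
n = log₂(862/371) ≈ 1.2163; t = 1.2163 × 36.563 ≈ 44.471 days.

44.5 days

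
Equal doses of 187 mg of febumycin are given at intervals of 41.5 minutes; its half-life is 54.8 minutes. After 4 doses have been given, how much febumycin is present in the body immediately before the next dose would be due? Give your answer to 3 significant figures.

238 mg

The 4 doses were given 166, 124.5, 83, 41.5 minutes ago.
Total = 187·(1/2)^(166/54.8) + 187·(1/2)^(124.5/54.8) + 187·(1/2)^(83/54.8) + 187·(1/2)^(41.5/54.8)
      = 22.907 + 38.72 + 65.449 + 110.63 ≈ 237.7 mg.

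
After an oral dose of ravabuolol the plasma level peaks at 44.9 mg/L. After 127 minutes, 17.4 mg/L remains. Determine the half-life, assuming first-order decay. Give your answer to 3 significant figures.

92.9 minutes

A/A₀ = 17.4/44.9 ≈ 0.38753.
n = log₂(2.5805) ≈ 1.3676 half-lives elapsed in 127 minutes.
t½ = 127/1.3676 ≈ 92.861 minutes.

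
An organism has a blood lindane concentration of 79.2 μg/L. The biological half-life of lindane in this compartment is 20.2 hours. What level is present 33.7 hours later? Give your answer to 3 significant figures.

Number of half-lives: n = 33.7/20.2 ≈ 1.6683.
Remaining = 79.2 × (1/2)^1.6683 = 79.2 × 0.31462 ≈ 24.918 μg/L.

24.9 μg/L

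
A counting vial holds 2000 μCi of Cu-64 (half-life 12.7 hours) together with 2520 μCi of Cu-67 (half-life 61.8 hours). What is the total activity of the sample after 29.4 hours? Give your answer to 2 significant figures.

2200 μCi

Cu-64: 2000 × (1/2)^(29.4/12.7) = 2000 × (1/2)^2.315 ≈ 401.94 μCi.
Cu-67: 2520 × (1/2)^(29.4/61.8) = 2520 × (1/2)^0.47573 ≈ 1812.1 μCi.
Total = 401.94 + 1812.1 ≈ 2214.1 μCi.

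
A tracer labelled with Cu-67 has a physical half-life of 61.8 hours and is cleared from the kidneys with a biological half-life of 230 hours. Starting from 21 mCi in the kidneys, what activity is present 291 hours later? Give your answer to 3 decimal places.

1/t_eff = 1/t_phys + 1/t_biol = 1/61.8 + 1/230 = 0.020529 per hour.
t_eff = 61.8 × 230 / (61.8 + 230) ≈ 48.711 hours.
Remaining = 21 × (1/2)^(291/48.711) = 21 × (1/2)^5.974 ≈ 0.3341 mCi.

0.334 mCi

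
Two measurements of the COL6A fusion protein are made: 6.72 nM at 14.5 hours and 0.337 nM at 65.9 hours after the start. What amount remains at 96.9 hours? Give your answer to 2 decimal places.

Over Δt = 65.9 − 14.5 = 51.4 hours, the level fell by a factor of 6.72/0.337 ≈ 19.941.
n = log₂(19.941) ≈ 4.3176 half-lives, so t½ = 51.4/4.3176 ≈ 11.905 hours.
From t = 65.9 to t = 96.9: 0.337 × (1/2)^((96.9−65.9)/11.905) ≈ 0.055429 nM.

0.06 nM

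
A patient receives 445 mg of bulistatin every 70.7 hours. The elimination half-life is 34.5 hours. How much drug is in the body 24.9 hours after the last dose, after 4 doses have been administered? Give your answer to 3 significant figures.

The 4 doses were given 237, 166.3, 95.6, 24.9 hours ago.
Total = 445·(1/2)^(237/34.5) + 445·(1/2)^(166.3/34.5) + 445·(1/2)^(95.6/34.5) + 445·(1/2)^(24.9/34.5)
      = 3.8055 + 15.751 + 65.193 + 269.83 ≈ 354.58 mg.

355 mg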